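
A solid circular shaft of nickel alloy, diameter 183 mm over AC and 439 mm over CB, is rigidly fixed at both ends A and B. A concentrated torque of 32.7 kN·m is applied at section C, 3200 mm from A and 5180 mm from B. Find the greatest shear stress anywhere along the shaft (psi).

Compatibility: T_A·a/J_AC = T_B·b/J_CB with T_A + T_B = T₀.
J_AC = 1.10×10^-4 m⁴, J_CB = 3.65×10^-3 m⁴, so T_A = T₀·(J_AC/a)/((J_AC/a)+(J_CB/b)) = 1524 N·m, T_B = 31180 N·m.
τ in each portion: τ_AC = 1.27×10^6 Pa, τ_CB = 1.88×10^6 Pa; maximum is in CB.
τ_max = T_CB·r/J = 31180·0.220/3.65×10^-3 = 1.877×10^6 Pa.

272 psi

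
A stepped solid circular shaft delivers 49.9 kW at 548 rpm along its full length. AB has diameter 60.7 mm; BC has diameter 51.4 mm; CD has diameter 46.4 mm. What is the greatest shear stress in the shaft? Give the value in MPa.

44.3 MPa

ω = 2π·548/60 = 57.39 rad/s, so T = P/ω = 49.9×10³ / 57.39 = 869.5 N·m.
Under the same torque, τ_max = 16T/(πd³) is largest where d is smallest — segment CD (d = 46.4 mm).
τ_max = 16·869.5/(π·(0.0464)³) = 4.433×10^7 Pa.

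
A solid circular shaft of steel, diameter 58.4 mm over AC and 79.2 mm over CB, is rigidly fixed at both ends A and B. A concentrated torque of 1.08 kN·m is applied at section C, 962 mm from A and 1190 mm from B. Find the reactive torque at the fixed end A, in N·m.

Compatibility: T_A·a/J_AC = T_B·b/J_CB with T_A + T_B = T₀.
J_AC = 1.14×10^-6 m⁴, J_CB = 3.86×10^-6 m⁴, so T_A = T₀·(J_AC/a)/((J_AC/a)+(J_CB/b)) = 289.2 N·m, T_B = 790.8 N·m.

289 N·m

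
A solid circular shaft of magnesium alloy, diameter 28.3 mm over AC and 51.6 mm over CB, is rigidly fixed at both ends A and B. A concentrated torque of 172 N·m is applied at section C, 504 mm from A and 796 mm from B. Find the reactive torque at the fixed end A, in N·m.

21.5 N·m

Compatibility: T_A·a/J_AC = T_B·b/J_CB with T_A + T_B = T₀.
J_AC = 6.30×10^-8 m⁴, J_CB = 6.96×10^-7 m⁴, so T_A = T₀·(J_AC/a)/((J_AC/a)+(J_CB/b)) = 21.51 N·m, T_B = 150.5 N·m.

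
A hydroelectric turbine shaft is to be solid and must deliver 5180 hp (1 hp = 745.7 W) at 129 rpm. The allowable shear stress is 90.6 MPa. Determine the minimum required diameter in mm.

ω = 2π·129/60 = 13.51 rad/s, so T = P/ω = 5180×745.7 / 13.51 = 285900 N·m.
For a solid shaft τ_max = 16T/(πd³), so d = (16T/(π τ_allow))^(1/3) = (16·285900/(π·9.06×10^7))^(1/3) = 0.2524 m.

252 mm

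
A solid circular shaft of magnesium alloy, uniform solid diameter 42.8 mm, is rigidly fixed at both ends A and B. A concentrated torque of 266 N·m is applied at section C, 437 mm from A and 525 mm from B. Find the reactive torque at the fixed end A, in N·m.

145 N·m

With uniform GJ and both ends fixed, compatibility θ_AC = θ_CB gives T_A·a = T_B·b, together with T_A + T_B = T₀.
T_A = T₀·b/(a+b) = 266.0·525/962.0 = 145.2 N·m; T_B = 120.8 N·m.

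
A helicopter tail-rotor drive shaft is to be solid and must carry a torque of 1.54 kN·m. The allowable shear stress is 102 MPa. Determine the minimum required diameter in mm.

42.5 mm

For a solid shaft τ_max = 16T/(πd³), so d = (16T/(π τ_allow))^(1/3) = (16·1540/(π·1.02×10^8))^(1/3) = 0.04252 m.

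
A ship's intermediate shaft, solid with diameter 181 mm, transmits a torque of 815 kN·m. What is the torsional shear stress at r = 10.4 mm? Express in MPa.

80.4 MPa

J = πd⁴/32 = π(0.181)⁴/32 = 1.054×10^-4 m⁴.
Shear stress varies linearly with radius: τ = T·r/J = 815000 × 0.0104 / 1.054×10^-4 = 8.044×10^7 Pa.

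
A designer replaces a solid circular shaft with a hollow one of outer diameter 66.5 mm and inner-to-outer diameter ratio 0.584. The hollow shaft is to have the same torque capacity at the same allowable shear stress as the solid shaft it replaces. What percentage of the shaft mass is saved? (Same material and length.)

28.4 %

Equal τ_max and T ⇒ the solid shaft needs d_s³ = d_o³(1−k⁴), so d_s = 66.5·(1−0.584⁴)^(1/3) = 63.81 mm.
Area ratio A_h/A_s = d_o²(1−k²)/d_s² = (1−k²)/(1−k⁴)^(2/3) = 0.7156.
Mass saving = 1 − 0.7156 = 28.4 %.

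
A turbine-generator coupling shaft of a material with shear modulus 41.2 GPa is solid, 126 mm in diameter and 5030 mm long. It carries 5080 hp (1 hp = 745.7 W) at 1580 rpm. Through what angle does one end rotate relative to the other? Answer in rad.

ω = 2π·1580/60 = 165.5 rad/s, so T = P/ω = 5080×745.7 / 165.5 = 22900 N·m.
J = πd⁴/32 = π(0.126)⁴/32 = 2.474×10^-5 m⁴.
θ = T·L/(G·J) = 22900 × 5.03 / (41.2×10⁹ × 2.474×10^-5) = 0.1130 rad.

0.113 rad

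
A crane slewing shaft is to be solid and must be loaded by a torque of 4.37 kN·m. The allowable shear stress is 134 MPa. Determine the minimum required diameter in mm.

55.0 mm

For a solid shaft τ_max = 16T/(πd³), so d = (16T/(π τ_allow))^(1/3) = (16·4370/(π·1.34×10^8))^(1/3) = 0.05497 m.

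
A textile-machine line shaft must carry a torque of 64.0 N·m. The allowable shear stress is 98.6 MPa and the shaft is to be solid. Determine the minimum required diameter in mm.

For a solid shaft τ_max = 16T/(πd³), so d = (16T/(π τ_allow))^(1/3) = (16·64.00/(π·9.86×10^7))^(1/3) = 0.01490 m.

14.9 mm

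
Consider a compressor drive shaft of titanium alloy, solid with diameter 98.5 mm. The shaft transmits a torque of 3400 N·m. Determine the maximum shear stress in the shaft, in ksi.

J = πd⁴/32 = π(0.0985)⁴/32 = 9.242×10^-6 m⁴.
τ_max = T·r/J = 3400 × 0.0493 / 9.242×10^-6 = 1.812×10^7 Pa.

2.63 ksi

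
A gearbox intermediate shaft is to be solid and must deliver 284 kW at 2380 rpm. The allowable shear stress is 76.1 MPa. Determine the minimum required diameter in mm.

42.4 mm

ω = 2π·2380/60 = 249.2 rad/s, so T = P/ω = 284×10³ / 249.2 = 1139 N·m.
For a solid shaft τ_max = 16T/(πd³), so d = (16T/(π τ_allow))^(1/3) = (16·1139/(π·7.61×10^7))^(1/3) = 0.04241 m.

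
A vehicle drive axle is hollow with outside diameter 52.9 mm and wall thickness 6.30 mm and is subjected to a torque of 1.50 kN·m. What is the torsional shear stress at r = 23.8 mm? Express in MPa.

J = π(d_o⁴ − d_i⁴)/32 = π(0.0529⁴ − 0.0403⁴)/32 = 5.099×10^-7 m⁴.
Shear stress varies linearly with radius: τ = T·r/J = 1500 × 0.0238 / 5.099×10^-7 = 7.002×10^7 Pa.

70.0 MPa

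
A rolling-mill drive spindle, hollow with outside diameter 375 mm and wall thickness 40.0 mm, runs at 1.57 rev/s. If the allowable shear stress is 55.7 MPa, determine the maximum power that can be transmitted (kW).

J = π(d_o⁴ − d_i⁴)/32 = π(0.375⁴ − 0.295⁴)/32 = 1.198×10^-3 m⁴.
T_max = τ_allow·J/r = 5.57×10^7 × 1.198×10^-3 / 0.188 = 355900 N·m.
ω = 2π·1.57 = 9.865 rad/s, so P_max = T_max·ω = 3.510×10^6 W.

3510 kW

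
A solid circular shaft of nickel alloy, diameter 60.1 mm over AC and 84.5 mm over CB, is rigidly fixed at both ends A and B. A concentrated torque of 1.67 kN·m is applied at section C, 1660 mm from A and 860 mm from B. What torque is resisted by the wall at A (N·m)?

Compatibility: T_A·a/J_AC = T_B·b/J_CB with T_A + T_B = T₀.
J_AC = 1.28×10^-6 m⁴, J_CB = 5.01×10^-6 m⁴, so T_A = T₀·(J_AC/a)/((J_AC/a)+(J_CB/b)) = 195.5 N·m, T_B = 1475 N·m.

195 N·m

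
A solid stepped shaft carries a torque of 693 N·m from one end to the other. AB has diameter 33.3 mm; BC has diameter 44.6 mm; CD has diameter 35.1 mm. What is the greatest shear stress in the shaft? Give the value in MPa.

Under the same torque, τ_max = 16T/(πd³) is largest where d is smallest — segment AB (d = 33.3 mm).
τ_max = 16·693.0/(π·(0.0333)³) = 9.558×10^7 Pa.

95.6 MPa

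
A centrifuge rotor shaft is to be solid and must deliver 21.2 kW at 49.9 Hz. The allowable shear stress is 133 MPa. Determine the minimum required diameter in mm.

13.7 mm

ω = 2π·49.9 = 313.5 rad/s, so T = P/ω = 21.2×10³ / 313.5 = 67.62 N·m.
For a solid shaft τ_max = 16T/(πd³), so d = (16T/(π τ_allow))^(1/3) = (16·67.62/(π·1.33×10^8))^(1/3) = 0.01373 m.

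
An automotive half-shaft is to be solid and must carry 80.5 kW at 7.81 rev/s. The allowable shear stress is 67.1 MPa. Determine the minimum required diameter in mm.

ω = 2π·7.81 = 49.07 rad/s, so T = P/ω = 80.5×10³ / 49.07 = 1640 N·m.
For a solid shaft τ_max = 16T/(πd³), so d = (16T/(π τ_allow))^(1/3) = (16·1640/(π·6.71×10^7))^(1/3) = 0.04993 m.

49.9 mm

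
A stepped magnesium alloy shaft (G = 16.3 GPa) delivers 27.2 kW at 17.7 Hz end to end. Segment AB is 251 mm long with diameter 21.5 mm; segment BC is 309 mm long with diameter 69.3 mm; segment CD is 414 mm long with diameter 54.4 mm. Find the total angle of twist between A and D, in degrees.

ω = 2π·17.7 = 111.2 rad/s, so T = P/ω = 27.2×10³ / 111.2 = 244.6 N·m.
J_AB = π(0.0215)⁴/32 = 2.10×10^-8 m⁴; J_BC = π(0.0693)⁴/32 = 2.26×10^-6 m⁴; J_CD = π(0.0544)⁴/32 = 8.60×10^-7 m⁴.
θ = (T/G)·Σ L_i/J_i = (244.6/16.3×10⁹)·(0.251/2.10×10^-8 + 0.309/2.26×10^-6 + 0.414/8.60×10^-7) = 0.1888 rad.

10.8°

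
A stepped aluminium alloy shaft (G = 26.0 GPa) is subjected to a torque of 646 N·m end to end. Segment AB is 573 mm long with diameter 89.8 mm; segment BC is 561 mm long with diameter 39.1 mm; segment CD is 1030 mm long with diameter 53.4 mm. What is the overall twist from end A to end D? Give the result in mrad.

95.0 mrad

J_AB = π(0.0898)⁴/32 = 6.38×10^-6 m⁴; J_BC = π(0.0391)⁴/32 = 2.29×10^-7 m⁴; J_CD = π(0.0534)⁴/32 = 7.98×10^-7 m⁴.
θ = (T/G)·Σ L_i/J_i = (646.0/26.0×10⁹)·(0.573/6.38×10^-6 + 0.561/2.29×10^-7 + 1.03/7.98×10^-7) = 0.09503 rad.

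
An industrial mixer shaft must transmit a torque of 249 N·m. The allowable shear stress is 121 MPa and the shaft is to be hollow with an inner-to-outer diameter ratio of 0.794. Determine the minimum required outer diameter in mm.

25.9 mm

For a hollow shaft with d_i/d_o = 0.794: τ_max = 16T/(π d_o³ (1−k⁴)), so d_o = [16T/(π τ_allow (1−k⁴))]^(1/3) = [16·249.0/(π·1.21×10^8·0.6026)]^(1/3) = 0.02591 m.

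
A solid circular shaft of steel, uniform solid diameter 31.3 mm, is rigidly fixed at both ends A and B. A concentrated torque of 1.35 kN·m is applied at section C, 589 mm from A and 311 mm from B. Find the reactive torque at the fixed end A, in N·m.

With uniform GJ and both ends fixed, compatibility θ_AC = θ_CB gives T_A·a = T_B·b, together with T_A + T_B = T₀.
T_A = T₀·b/(a+b) = 1350·311/900.0 = 466.5 N·m; T_B = 883.5 N·m.

467 N·m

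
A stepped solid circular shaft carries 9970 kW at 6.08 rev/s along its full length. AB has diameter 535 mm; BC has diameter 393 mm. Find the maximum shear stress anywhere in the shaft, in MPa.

ω = 2π·6.08 = 38.20 rad/s, so T = P/ω = 9970×10³ / 38.20 = 261000 N·m.
Under the same torque, τ_max = 16T/(πd³) is largest where d is smallest — segment BC (d = 393 mm).
τ_max = 16·261000/(π·(0.393)³) = 2.190×10^7 Pa.

21.9 MPa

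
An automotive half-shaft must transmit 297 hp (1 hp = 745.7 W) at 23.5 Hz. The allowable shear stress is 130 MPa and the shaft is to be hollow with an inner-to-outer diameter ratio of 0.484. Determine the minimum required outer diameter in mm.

ω = 2π·23.5 = 147.7 rad/s, so T = P/ω = 297×745.7 / 147.7 = 1500 N·m.
For a hollow shaft with d_i/d_o = 0.484: τ_max = 16T/(π d_o³ (1−k⁴)), so d_o = [16T/(π τ_allow (1−k⁴))]^(1/3) = [16·1500/(π·1.30×10^8·0.9451)]^(1/3) = 0.03962 m.

39.6 mm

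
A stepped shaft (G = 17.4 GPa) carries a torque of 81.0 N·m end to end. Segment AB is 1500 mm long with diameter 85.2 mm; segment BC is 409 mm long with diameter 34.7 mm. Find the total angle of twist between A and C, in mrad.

14.7 mrad

J_AB = π(0.0852)⁴/32 = 5.17×10^-6 m⁴; J_BC = π(0.0347)⁴/32 = 1.42×10^-7 m⁴.
θ = (T/G)·Σ L_i/J_i = (81.00/17.4×10⁹)·(1.50/5.17×10^-6 + 0.409/1.42×10^-7) = 0.01473 rad.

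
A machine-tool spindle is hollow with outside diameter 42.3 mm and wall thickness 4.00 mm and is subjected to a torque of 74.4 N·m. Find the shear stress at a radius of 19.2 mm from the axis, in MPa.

J = π(d_o⁴ − d_i⁴)/32 = π(0.0423⁴ − 0.0343⁴)/32 = 1.784×10^-7 m⁴.
Shear stress varies linearly with radius: τ = T·r/J = 74.40 × 0.0192 / 1.784×10^-7 = 8.006×10^6 Pa.

8.01 MPa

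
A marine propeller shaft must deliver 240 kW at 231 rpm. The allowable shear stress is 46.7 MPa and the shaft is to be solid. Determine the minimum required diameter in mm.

103 mm

ω = 2π·231/60 = 24.19 rad/s, so T = P/ω = 240×10³ / 24.19 = 9921 N·m.
For a solid shaft τ_max = 16T/(πd³), so d = (16T/(π τ_allow))^(1/3) = (16·9921/(π·4.67×10^7))^(1/3) = 0.1027 m.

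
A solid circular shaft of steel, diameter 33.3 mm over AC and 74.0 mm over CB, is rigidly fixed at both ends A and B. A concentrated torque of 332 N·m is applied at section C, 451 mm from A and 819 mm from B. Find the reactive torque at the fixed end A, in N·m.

Compatibility: T_A·a/J_AC = T_B·b/J_CB with T_A + T_B = T₀.
J_AC = 1.21×10^-7 m⁴, J_CB = 2.94×10^-6 m⁴, so T_A = T₀·(J_AC/a)/((J_AC/a)+(J_CB/b)) = 23.01 N·m, T_B = 309.0 N·m.

23.0 N·m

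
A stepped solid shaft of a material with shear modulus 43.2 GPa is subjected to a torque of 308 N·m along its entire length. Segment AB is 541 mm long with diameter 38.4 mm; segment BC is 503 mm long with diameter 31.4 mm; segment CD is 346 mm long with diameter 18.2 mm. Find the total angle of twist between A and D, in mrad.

285 mrad

J_AB = π(0.0384)⁴/32 = 2.13×10^-7 m⁴; J_BC = π(0.0314)⁴/32 = 9.54×10^-8 m⁴; J_CD = π(0.0182)⁴/32 = 1.08×10^-8 m⁴.
θ = (T/G)·Σ L_i/J_i = (308.0/43.2×10⁹)·(0.541/2.13×10^-7 + 0.503/9.54×10^-8 + 0.346/1.08×10^-8) = 0.2847 rad.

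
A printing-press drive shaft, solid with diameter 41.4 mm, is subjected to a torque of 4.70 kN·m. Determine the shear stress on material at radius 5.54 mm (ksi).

13.1 ksi

J = πd⁴/32 = π(0.0414)⁴/32 = 2.884×10^-7 m⁴.
Shear stress varies linearly with radius: τ = T·r/J = 4700 × 0.00554 / 2.884×10^-7 = 9.028×10^7 Pa.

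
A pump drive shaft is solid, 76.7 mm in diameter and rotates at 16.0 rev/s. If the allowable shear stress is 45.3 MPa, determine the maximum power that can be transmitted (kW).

J = πd⁴/32 = π(0.0767)⁴/32 = 3.398×10^-6 m⁴.
T_max = τ_allow·J/r = 4.53×10^7 × 3.398×10^-6 / 0.0384 = 4013 N·m.
ω = 2π·16.0 = 100.5 rad/s, so P_max = T_max·ω = 4.035×10^5 W.

403 kW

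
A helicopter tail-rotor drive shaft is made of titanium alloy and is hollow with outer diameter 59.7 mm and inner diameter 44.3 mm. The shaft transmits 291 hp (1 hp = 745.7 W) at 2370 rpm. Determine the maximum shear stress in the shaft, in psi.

ω = 2π·2370/60 = 248.2 rad/s, so T = P/ω = 291×745.7 / 248.2 = 874.3 N·m.
J = π(d_o⁴ − d_i⁴)/32 = π(0.0597⁴ − 0.0443⁴)/32 = 8.690×10^-7 m⁴.
τ_max = T·r/J = 874.3 × 0.0299 / 8.690×10^-7 = 3.003×10^7 Pa.

4360 psi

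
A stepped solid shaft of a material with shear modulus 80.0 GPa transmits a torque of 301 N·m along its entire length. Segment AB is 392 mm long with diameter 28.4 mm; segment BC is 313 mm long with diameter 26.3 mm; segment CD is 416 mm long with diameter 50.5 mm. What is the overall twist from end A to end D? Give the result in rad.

0.0506 rad

J_AB = π(0.0284)⁴/32 = 6.39×10^-8 m⁴; J_BC = π(0.0263)⁴/32 = 4.70×10^-8 m⁴; J_CD = π(0.0505)⁴/32 = 6.39×10^-7 m⁴.
θ = (T/G)·Σ L_i/J_i = (301.0/80.0×10⁹)·(0.392/6.39×10^-8 + 0.313/4.70×10^-8 + 0.416/6.39×10^-7) = 0.05062 rad.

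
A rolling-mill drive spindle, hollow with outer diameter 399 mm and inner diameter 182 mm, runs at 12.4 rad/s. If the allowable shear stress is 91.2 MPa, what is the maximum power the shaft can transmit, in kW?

J = π(d_o⁴ − d_i⁴)/32 = π(0.399⁴ − 0.182⁴)/32 = 2.381×10^-3 m⁴.
T_max = τ_allow·J/r = 9.12×10^7 × 2.381×10^-3 / 0.200 = 1.088e6 N·m.
ω = 12.4 rad/s, so P_max = T_max·ω = 1.349×10^7 W.

13500 kW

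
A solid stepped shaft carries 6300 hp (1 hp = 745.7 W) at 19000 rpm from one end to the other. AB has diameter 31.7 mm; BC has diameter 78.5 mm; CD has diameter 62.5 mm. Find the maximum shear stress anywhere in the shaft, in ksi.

54.8 ksi

ω = 2π·19000/60 = 1990 rad/s, so T = P/ω = 6300×745.7 / 1990 = 2361 N·m.
Under the same torque, τ_max = 16T/(πd³) is largest where d is smallest — segment AB (d = 31.7 mm).
τ_max = 16·2361/(π·(0.0317)³) = 3.775×10^8 Pa.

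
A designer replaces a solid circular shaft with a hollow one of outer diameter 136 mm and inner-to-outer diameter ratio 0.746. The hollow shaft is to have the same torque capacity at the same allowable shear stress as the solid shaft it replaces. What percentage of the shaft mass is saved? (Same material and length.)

Equal τ_max and T ⇒ the solid shaft needs d_s³ = d_o³(1−k⁴), so d_s = 136·(1−0.746⁴)^(1/3) = 120.2 mm.
Area ratio A_h/A_s = d_o²(1−k²)/d_s² = (1−k²)/(1−k⁴)^(2/3) = 0.5678.
Mass saving = 1 − 0.5678 = 43.2 %.

43.2 %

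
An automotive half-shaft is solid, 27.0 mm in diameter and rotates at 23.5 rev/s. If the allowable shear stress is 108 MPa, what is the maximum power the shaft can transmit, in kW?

J = πd⁴/32 = π(0.0270)⁴/32 = 5.217×10^-8 m⁴.
T_max = τ_allow·J/r = 1.08×10^8 × 5.217×10^-8 / 0.0135 = 417.4 N·m.
ω = 2π·23.5 = 147.7 rad/s, so P_max = T_max·ω = 6.163×10^4 W.

61.6 kW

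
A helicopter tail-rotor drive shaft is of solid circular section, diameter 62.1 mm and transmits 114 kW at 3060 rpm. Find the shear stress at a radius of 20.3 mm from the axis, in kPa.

ω = 2π·3060/60 = 320.4 rad/s, so T = P/ω = 114×10³ / 320.4 = 355.8 N·m.
J = πd⁴/32 = π(0.0621)⁴/32 = 1.460×10^-6 m⁴.
Shear stress varies linearly with radius: τ = T·r/J = 355.8 × 0.0203 / 1.460×10^-6 = 4.946×10^6 Pa.

4950 kPa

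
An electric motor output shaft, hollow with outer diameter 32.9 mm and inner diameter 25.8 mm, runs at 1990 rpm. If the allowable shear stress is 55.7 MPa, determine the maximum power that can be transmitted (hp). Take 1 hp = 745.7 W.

J = π(d_o⁴ − d_i⁴)/32 = π(0.0329⁴ − 0.0258⁴)/32 = 7.152×10^-8 m⁴.
T_max = τ_allow·J/r = 5.57×10^7 × 7.152×10^-8 / 0.0164 = 242.2 N·m.
ω = 2π·1990/60 = 208.4 rad/s, so P_max = T_max·ω = 5.047×10^4 W.

67.7 hp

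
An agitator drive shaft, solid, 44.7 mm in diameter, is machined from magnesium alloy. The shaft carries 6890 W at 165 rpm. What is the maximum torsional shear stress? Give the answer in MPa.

ω = 2π·165/60 = 17.28 rad/s, so T = P/ω = 6890 / 17.28 = 398.8 N·m.
J = πd⁴/32 = π(0.0447)⁴/32 = 3.919×10^-7 m⁴.
τ_max = T·r/J = 398.8 × 0.0224 / 3.919×10^-7 = 2.274×10^7 Pa.

22.7 MPa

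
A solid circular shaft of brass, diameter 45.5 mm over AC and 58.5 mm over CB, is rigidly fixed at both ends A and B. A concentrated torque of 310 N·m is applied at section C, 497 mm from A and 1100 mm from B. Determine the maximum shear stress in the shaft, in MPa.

7.50 MPa

Compatibility: T_A·a/J_AC = T_B·b/J_CB with T_A + T_B = T₀.
J_AC = 4.21×10^-7 m⁴, J_CB = 1.15×10^-6 m⁴, so T_A = T₀·(J_AC/a)/((J_AC/a)+(J_CB/b)) = 138.7 N·m, T_B = 171.3 N·m.
τ in each portion: τ_AC = 7.50×10^6 Pa, τ_CB = 4.36×10^6 Pa; maximum is in AC.
τ_max = T_AC·r/J = 138.7·0.0227/4.21×10^-7 = 7.500×10^6 Pa.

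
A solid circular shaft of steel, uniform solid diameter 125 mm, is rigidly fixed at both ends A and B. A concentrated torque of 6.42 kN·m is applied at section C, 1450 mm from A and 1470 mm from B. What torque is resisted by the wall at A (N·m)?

With uniform GJ and both ends fixed, compatibility θ_AC = θ_CB gives T_A·a = T_B·b, together with T_A + T_B = T₀.
T_A = T₀·b/(a+b) = 6420·1470/2920 = 3232 N·m; T_B = 3188 N·m.

3230 N·m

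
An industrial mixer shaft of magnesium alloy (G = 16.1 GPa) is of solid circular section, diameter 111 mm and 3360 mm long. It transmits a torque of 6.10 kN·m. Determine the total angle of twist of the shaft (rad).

0.0854 rad

J = πd⁴/32 = π(0.111)⁴/32 = 1.490×10^-5 m⁴.
θ = T·L/(G·J) = 6100 × 3.36 / (16.1×10⁹ × 1.490×10^-5) = 0.08542 rad.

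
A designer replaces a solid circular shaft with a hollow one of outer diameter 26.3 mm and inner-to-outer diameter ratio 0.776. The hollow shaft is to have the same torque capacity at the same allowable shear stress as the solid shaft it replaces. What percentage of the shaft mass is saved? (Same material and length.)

46.3 %

Equal τ_max and T ⇒ the solid shaft needs d_s³ = d_o³(1−k⁴), so d_s = 26.3·(1−0.776⁴)^(1/3) = 22.63 mm.
Area ratio A_h/A_s = d_o²(1−k²)/d_s² = (1−k²)/(1−k⁴)^(2/3) = 0.5371.
Mass saving = 1 − 0.5371 = 46.3 %.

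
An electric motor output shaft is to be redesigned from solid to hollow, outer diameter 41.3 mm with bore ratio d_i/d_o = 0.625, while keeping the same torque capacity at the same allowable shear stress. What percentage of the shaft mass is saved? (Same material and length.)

32.0 %

Equal τ_max and T ⇒ the solid shaft needs d_s³ = d_o³(1−k⁴), so d_s = 41.3·(1−0.625⁴)^(1/3) = 39.08 mm.
Area ratio A_h/A_s = d_o²(1−k²)/d_s² = (1−k²)/(1−k⁴)^(2/3) = 0.6805.
Mass saving = 1 − 0.6805 = 32.0 %.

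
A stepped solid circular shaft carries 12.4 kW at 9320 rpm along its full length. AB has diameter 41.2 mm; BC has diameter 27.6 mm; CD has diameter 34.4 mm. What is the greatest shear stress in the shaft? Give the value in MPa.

3.08 MPa

ω = 2π·9320/60 = 976.0 rad/s, so T = P/ω = 12.4×10³ / 976.0 = 12.71 N·m.
Under the same torque, τ_max = 16T/(πd³) is largest where d is smallest — segment BC (d = 27.6 mm).
τ_max = 16·12.71/(π·(0.0276)³) = 3.078×10^6 Pa.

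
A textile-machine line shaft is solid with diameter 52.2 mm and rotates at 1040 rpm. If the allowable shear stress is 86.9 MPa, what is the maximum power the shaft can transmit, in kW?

J = πd⁴/32 = π(0.0522)⁴/32 = 7.289×10^-7 m⁴.
T_max = τ_allow·J/r = 8.69×10^7 × 7.289×10^-7 / 0.0261 = 2427 N·m.
ω = 2π·1040/60 = 108.9 rad/s, so P_max = T_max·ω = 2.643×10^5 W.

264 kW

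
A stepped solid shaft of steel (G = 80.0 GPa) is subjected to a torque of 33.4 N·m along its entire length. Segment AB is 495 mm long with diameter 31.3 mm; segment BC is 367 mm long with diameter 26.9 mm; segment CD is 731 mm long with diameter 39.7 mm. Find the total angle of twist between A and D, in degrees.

J_AB = π(0.0313)⁴/32 = 9.42×10^-8 m⁴; J_BC = π(0.0269)⁴/32 = 5.14×10^-8 m⁴; J_CD = π(0.0397)⁴/32 = 2.44×10^-7 m⁴.
θ = (T/G)·Σ L_i/J_i = (33.40/80.0×10⁹)·(0.495/9.42×10^-8 + 0.367/5.14×10^-8 + 0.731/2.44×10^-7) = 6.425×10^-3 rad.

0.368°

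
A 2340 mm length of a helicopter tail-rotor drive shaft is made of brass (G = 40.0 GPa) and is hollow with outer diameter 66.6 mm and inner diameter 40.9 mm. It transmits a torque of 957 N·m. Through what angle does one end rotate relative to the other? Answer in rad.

0.0338 rad

J = π(d_o⁴ − d_i⁴)/32 = π(0.0666⁴ − 0.0409⁴)/32 = 1.657×10^-6 m⁴.
θ = T·L/(G·J) = 957.0 × 2.34 / (40.0×10⁹ × 1.657×10^-6) = 0.03379 rad.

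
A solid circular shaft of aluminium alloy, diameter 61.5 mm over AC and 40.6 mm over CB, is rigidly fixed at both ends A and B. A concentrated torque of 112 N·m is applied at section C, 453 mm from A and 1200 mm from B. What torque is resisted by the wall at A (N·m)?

Compatibility: T_A·a/J_AC = T_B·b/J_CB with T_A + T_B = T₀.
J_AC = 1.40×10^-6 m⁴, J_CB = 2.67×10^-7 m⁴, so T_A = T₀·(J_AC/a)/((J_AC/a)+(J_CB/b)) = 104.5 N·m, T_B = 7.493 N·m.

105 N·m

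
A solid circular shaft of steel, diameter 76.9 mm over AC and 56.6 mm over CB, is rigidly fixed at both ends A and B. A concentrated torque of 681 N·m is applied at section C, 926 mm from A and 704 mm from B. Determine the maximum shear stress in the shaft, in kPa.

Compatibility: T_A·a/J_AC = T_B·b/J_CB with T_A + T_B = T₀.
J_AC = 3.43×10^-6 m⁴, J_CB = 1.01×10^-6 m⁴, so T_A = T₀·(J_AC/a)/((J_AC/a)+(J_CB/b)) = 491.3 N·m, T_B = 189.7 N·m.
τ in each portion: τ_AC = 5.50×10^6 Pa, τ_CB = 5.33×10^6 Pa; maximum is in AC.
τ_max = T_AC·r/J = 491.3·0.0385/3.43×10^-6 = 5.503×10^6 Pa.

5500 kPa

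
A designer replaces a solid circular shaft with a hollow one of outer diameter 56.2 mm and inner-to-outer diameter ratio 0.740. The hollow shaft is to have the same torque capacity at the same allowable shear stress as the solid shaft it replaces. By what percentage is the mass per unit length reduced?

Equal τ_max and T ⇒ the solid shaft needs d_s³ = d_o³(1−k⁴), so d_s = 56.2·(1−0.740⁴)^(1/3) = 49.90 mm.
Area ratio A_h/A_s = d_o²(1−k²)/d_s² = (1−k²)/(1−k⁴)^(2/3) = 0.5738.
Mass saving = 1 − 0.5738 = 42.6 %.

42.6 %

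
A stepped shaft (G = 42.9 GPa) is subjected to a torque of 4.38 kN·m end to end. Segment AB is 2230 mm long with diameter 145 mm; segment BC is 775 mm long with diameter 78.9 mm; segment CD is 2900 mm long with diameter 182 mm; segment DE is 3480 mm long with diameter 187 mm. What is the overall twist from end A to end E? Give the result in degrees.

1.82°

J_AB = π(0.145)⁴/32 = 4.34×10^-5 m⁴; J_BC = π(0.0789)⁴/32 = 3.80×10^-6 m⁴; J_CD = π(0.182)⁴/32 = 1.08×10^-4 m⁴; J_DE = π(0.187)⁴/32 = 1.20×10^-4 m⁴.
θ = (T/G)·Σ L_i/J_i = (4380/42.9×10⁹)·(2.23/4.34×10^-5 + 0.775/3.80×10^-6 + 2.90/1.08×10^-4 + 3.48/1.20×10^-4) = 0.03175 rad.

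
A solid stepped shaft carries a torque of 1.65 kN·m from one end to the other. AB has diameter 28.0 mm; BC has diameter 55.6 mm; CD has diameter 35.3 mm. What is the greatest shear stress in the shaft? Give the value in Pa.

Under the same torque, τ_max = 16T/(πd³) is largest where d is smallest — segment AB (d = 28.0 mm).
τ_max = 16·1650/(π·(0.0280)³) = 3.828×10^8 Pa.

3.83e8 Pa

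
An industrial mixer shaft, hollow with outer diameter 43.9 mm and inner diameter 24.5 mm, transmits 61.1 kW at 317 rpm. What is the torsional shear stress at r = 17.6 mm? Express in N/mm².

ω = 2π·317/60 = 33.20 rad/s, so T = P/ω = 61.1×10³ / 33.20 = 1841 N·m.
J = π(d_o⁴ − d_i⁴)/32 = π(0.0439⁴ − 0.0245⁴)/32 = 3.293×10^-7 m⁴.
Shear stress varies linearly with radius: τ = T·r/J = 1841 × 0.0176 / 3.293×10^-7 = 9.838×10^7 Pa.

98.4 N/mm²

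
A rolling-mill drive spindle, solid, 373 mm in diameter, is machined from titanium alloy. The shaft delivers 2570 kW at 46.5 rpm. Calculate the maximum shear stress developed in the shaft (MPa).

ω = 2π·46.5/60 = 4.869 rad/s, so T = P/ω = 2570×10³ / 4.869 = 527800 N·m.
J = πd⁴/32 = π(0.373)⁴/32 = 1.900×10^-3 m⁴.
τ_max = T·r/J = 527800 × 0.186 / 1.900×10^-3 = 5.180×10^7 Pa.

51.8 MPa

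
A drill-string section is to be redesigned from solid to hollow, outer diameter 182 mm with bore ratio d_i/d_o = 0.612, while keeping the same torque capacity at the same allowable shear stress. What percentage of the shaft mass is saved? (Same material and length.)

Equal τ_max and T ⇒ the solid shaft needs d_s³ = d_o³(1−k⁴), so d_s = 182·(1−0.612⁴)^(1/3) = 173.1 mm.
Area ratio A_h/A_s = d_o²(1−k²)/d_s² = (1−k²)/(1−k⁴)^(2/3) = 0.6918.
Mass saving = 1 − 0.6918 = 30.8 %.

30.8 %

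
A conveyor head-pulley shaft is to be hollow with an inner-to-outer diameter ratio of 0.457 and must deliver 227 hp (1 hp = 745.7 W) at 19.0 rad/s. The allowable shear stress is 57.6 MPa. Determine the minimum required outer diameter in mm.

93.7 mm

ω = 19.0 rad/s, so T = P/ω = 227×745.7 / 19.00 = 8909 N·m.
For a hollow shaft with d_i/d_o = 0.457: τ_max = 16T/(π d_o³ (1−k⁴)), so d_o = [16T/(π τ_allow (1−k⁴))]^(1/3) = [16·8909/(π·5.76×10^7·0.9564)]^(1/3) = 0.09374 m.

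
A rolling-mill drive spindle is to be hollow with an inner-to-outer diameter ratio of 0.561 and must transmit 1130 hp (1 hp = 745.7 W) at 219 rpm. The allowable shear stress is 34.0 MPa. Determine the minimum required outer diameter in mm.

183 mm

ω = 2π·219/60 = 22.93 rad/s, so T = P/ω = 1130×745.7 / 22.93 = 36740 N·m.
For a hollow shaft with d_i/d_o = 0.561: τ_max = 16T/(π d_o³ (1−k⁴)), so d_o = [16T/(π τ_allow (1−k⁴))]^(1/3) = [16·36740/(π·3.40×10^7·0.9010)]^(1/3) = 0.1828 m.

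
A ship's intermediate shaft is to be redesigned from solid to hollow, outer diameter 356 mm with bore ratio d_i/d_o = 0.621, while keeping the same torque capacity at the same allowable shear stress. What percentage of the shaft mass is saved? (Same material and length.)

31.6 %

Equal τ_max and T ⇒ the solid shaft needs d_s³ = d_o³(1−k⁴), so d_s = 356·(1−0.621⁴)^(1/3) = 337.4 mm.
Area ratio A_h/A_s = d_o²(1−k²)/d_s² = (1−k²)/(1−k⁴)^(2/3) = 0.6840.
Mass saving = 1 − 0.6840 = 31.6 %.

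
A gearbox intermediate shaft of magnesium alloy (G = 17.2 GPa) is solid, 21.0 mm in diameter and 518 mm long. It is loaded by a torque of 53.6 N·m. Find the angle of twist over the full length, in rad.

0.0845 rad

J = πd⁴/32 = π(0.0210)⁴/32 = 1.909×10^-8 m⁴.
θ = T·L/(G·J) = 53.60 × 0.518 / (17.2×10⁹ × 1.909×10^-8) = 0.08455 rad.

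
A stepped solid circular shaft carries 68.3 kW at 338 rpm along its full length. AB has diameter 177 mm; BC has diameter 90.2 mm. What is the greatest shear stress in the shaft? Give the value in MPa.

13.4 MPa

ω = 2π·338/60 = 35.40 rad/s, so T = P/ω = 68.3×10³ / 35.40 = 1930 N·m.
Under the same torque, τ_max = 16T/(πd³) is largest where d is smallest — segment BC (d = 90.2 mm).
τ_max = 16·1930/(π·(0.0902)³) = 1.339×10^7 Pa.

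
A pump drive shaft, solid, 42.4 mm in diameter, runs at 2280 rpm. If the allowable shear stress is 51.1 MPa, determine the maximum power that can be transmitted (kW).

J = πd⁴/32 = π(0.0424)⁴/32 = 3.173×10^-7 m⁴.
T_max = τ_allow·J/r = 5.11×10^7 × 3.173×10^-7 / 0.0212 = 764.8 N·m.
ω = 2π·2280/60 = 238.8 rad/s, so P_max = T_max·ω = 1.826×10^5 W.

183 kW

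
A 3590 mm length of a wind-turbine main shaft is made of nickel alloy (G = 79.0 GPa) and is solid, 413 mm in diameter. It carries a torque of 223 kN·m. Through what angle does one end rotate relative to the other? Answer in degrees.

0.203°

J = πd⁴/32 = π(0.413)⁴/32 = 2.856×10^-3 m⁴.
θ = T·L/(G·J) = 223000 × 3.59 / (79.0×10⁹ × 2.856×10^-3) = 3.548×10^-3 rad.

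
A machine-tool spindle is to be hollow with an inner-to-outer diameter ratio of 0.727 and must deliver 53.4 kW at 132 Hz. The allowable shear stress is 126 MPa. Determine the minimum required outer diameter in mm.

ω = 2π·132 = 829.4 rad/s, so T = P/ω = 53.4×10³ / 829.4 = 64.39 N·m.
For a hollow shaft with d_i/d_o = 0.727: τ_max = 16T/(π d_o³ (1−k⁴)), so d_o = [16T/(π τ_allow (1−k⁴))]^(1/3) = [16·64.39/(π·1.26×10^8·0.7207)]^(1/3) = 0.01534 m.

15.3 mm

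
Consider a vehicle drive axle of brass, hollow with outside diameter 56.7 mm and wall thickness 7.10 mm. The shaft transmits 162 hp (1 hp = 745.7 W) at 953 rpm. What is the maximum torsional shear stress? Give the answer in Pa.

4.94e7 Pa

ω = 2π·953/60 = 99.80 rad/s, so T = P/ω = 162×745.7 / 99.80 = 1210 N·m.
J = π(d_o⁴ − d_i⁴)/32 = π(0.0567⁴ − 0.0425⁴)/32 = 6.944×10^-7 m⁴.
τ_max = T·r/J = 1210 × 0.0284 / 6.944×10^-7 = 4.942×10^7 Pa.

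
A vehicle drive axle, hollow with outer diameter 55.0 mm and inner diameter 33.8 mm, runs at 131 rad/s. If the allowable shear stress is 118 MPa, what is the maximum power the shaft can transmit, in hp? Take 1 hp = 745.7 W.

581 hp

J = π(d_o⁴ − d_i⁴)/32 = π(0.0550⁴ − 0.0338⁴)/32 = 7.702×10^-7 m⁴.
T_max = τ_allow·J/r = 1.18×10^8 × 7.702×10^-7 / 0.0275 = 3305 N·m.
ω = 131 rad/s, so P_max = T_max·ω = 4.330×10^5 W.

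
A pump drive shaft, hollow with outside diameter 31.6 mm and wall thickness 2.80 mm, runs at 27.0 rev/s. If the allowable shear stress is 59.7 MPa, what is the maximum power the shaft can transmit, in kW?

34.0 kW

J = π(d_o⁴ − d_i⁴)/32 = π(0.0316⁴ − 0.0260⁴)/32 = 5.303×10^-8 m⁴.
T_max = τ_allow·J/r = 5.97×10^7 × 5.303×10^-8 / 0.0158 = 200.4 N·m.
ω = 2π·27.0 = 169.6 rad/s, so P_max = T_max·ω = 3.399×10^4 W.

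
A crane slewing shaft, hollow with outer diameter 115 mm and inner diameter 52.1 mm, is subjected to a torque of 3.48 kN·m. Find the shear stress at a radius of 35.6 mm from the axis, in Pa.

J = π(d_o⁴ − d_i⁴)/32 = π(0.115⁴ − 0.0521⁴)/32 = 1.645×10^-5 m⁴.
Shear stress varies linearly with radius: τ = T·r/J = 3480 × 0.0356 / 1.645×10^-5 = 7.532×10^6 Pa.

7.53e6 Pa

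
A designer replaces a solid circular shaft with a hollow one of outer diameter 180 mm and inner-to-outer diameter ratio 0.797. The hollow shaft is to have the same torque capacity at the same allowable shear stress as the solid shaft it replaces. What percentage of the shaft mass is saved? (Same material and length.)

Equal τ_max and T ⇒ the solid shaft needs d_s³ = d_o³(1−k⁴), so d_s = 180·(1−0.797⁴)^(1/3) = 151.5 mm.
Area ratio A_h/A_s = d_o²(1−k²)/d_s² = (1−k²)/(1−k⁴)^(2/3) = 0.5148.
Mass saving = 1 − 0.5148 = 48.5 %.

48.5 %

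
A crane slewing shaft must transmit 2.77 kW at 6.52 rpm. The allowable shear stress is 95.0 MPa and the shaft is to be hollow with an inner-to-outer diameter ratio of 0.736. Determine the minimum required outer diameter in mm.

ω = 2π·6.52/60 = 0.6828 rad/s, so T = P/ω = 2.77×10³ / 0.6828 = 4057 N·m.
For a hollow shaft with d_i/d_o = 0.736: τ_max = 16T/(π d_o³ (1−k⁴)), so d_o = [16T/(π τ_allow (1−k⁴))]^(1/3) = [16·4057/(π·9.50×10^7·0.7066)]^(1/3) = 0.06752 m.

67.5 mm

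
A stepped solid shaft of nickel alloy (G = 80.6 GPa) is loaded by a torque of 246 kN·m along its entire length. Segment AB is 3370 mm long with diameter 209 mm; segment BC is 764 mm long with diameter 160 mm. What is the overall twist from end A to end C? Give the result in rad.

0.0912 rad

J_AB = π(0.209)⁴/32 = 1.87×10^-4 m⁴; J_BC = π(0.160)⁴/32 = 6.43×10^-5 m⁴.
θ = (T/G)·Σ L_i/J_i = (246000/80.6×10⁹)·(3.37/1.87×10^-4 + 0.764/6.43×10^-5) = 0.09115 rad.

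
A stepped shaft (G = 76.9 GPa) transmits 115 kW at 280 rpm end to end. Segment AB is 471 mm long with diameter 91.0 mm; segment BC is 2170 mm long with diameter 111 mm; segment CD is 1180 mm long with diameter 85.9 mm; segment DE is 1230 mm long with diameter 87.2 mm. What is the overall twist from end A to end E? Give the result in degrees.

1.91°

ω = 2π·280/60 = 29.32 rad/s, so T = P/ω = 115×10³ / 29.32 = 3922 N·m.
J_AB = π(0.0910)⁴/32 = 6.73×10^-6 m⁴; J_BC = π(0.111)⁴/32 = 1.49×10^-5 m⁴; J_CD = π(0.0859)⁴/32 = 5.35×10^-6 m⁴; J_DE = π(0.0872)⁴/32 = 5.68×10^-6 m⁴.
θ = (T/G)·Σ L_i/J_i = (3922/76.9×10⁹)·(0.471/6.73×10^-6 + 2.17/1.49×10^-5 + 1.18/5.35×10^-6 + 1.23/5.68×10^-6) = 0.03330 rad.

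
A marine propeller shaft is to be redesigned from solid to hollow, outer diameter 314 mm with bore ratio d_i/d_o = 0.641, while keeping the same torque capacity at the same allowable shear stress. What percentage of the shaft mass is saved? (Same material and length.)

Equal τ_max and T ⇒ the solid shaft needs d_s³ = d_o³(1−k⁴), so d_s = 314·(1−0.641⁴)^(1/3) = 295.2 mm.
Area ratio A_h/A_s = d_o²(1−k²)/d_s² = (1−k²)/(1−k⁴)^(2/3) = 0.6664.
Mass saving = 1 − 0.6664 = 33.4 %.

33.4 %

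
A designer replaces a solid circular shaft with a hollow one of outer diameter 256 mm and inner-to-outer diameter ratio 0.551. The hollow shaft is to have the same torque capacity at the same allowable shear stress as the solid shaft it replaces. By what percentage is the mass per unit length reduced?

Equal τ_max and T ⇒ the solid shaft needs d_s³ = d_o³(1−k⁴), so d_s = 256·(1−0.551⁴)^(1/3) = 247.9 mm.
Area ratio A_h/A_s = d_o²(1−k²)/d_s² = (1−k²)/(1−k⁴)^(2/3) = 0.7428.
Mass saving = 1 − 0.7428 = 25.7 %.

25.7 %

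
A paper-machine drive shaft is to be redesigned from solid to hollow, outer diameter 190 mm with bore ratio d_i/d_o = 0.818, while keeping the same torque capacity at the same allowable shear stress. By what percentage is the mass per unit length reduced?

50.8 %

Equal τ_max and T ⇒ the solid shaft needs d_s³ = d_o³(1−k⁴), so d_s = 190·(1−0.818⁴)^(1/3) = 155.9 mm.
Area ratio A_h/A_s = d_o²(1−k²)/d_s² = (1−k²)/(1−k⁴)^(2/3) = 0.4915.
Mass saving = 1 − 0.4915 = 50.8 %.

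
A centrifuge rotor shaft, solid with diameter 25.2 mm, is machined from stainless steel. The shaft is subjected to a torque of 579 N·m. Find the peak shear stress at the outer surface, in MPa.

J = πd⁴/32 = π(0.0252)⁴/32 = 3.959×10^-8 m⁴.
τ_max = T·r/J = 579.0 × 0.0126 / 3.959×10^-8 = 1.843×10^8 Pa.

184 MPa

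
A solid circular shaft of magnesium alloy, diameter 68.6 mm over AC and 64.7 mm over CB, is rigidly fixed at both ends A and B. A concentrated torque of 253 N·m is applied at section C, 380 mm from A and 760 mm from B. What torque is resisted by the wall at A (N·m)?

Compatibility: T_A·a/J_AC = T_B·b/J_CB with T_A + T_B = T₀.
J_AC = 2.17×10^-6 m⁴, J_CB = 1.72×10^-6 m⁴, so T_A = T₀·(J_AC/a)/((J_AC/a)+(J_CB/b)) = 181.3 N·m, T_B = 71.72 N·m.

181 N·m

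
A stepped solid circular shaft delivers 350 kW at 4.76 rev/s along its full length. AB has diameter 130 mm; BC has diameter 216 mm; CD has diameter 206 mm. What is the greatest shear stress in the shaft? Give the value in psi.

ω = 2π·4.76 = 29.91 rad/s, so T = P/ω = 350×10³ / 29.91 = 11700 N·m.
Under the same torque, τ_max = 16T/(πd³) is largest where d is smallest — segment AB (d = 130 mm).
τ_max = 16·11700/(π·(0.130)³) = 2.713×10^7 Pa.

3930 psi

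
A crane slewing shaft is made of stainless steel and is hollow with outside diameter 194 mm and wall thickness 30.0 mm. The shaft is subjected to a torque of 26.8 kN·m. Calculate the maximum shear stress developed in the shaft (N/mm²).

24.2 N/mm²

J = π(d_o⁴ − d_i⁴)/32 = π(0.194⁴ − 0.134⁴)/32 = 1.074×10^-4 m⁴.
τ_max = T·r/J = 26800 × 0.0970 / 1.074×10^-4 = 2.420×10^7 Pa.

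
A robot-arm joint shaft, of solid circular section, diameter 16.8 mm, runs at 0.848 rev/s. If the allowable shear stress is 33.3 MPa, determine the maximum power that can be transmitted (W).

J = πd⁴/32 = π(0.0168)⁴/32 = 7.821×10^-9 m⁴.
T_max = τ_allow·J/r = 3.33×10^7 × 7.821×10^-9 / 0.00840 = 31.00 N·m.
ω = 2π·0.848 = 5.328 rad/s, so P_max = T_max·ω = 165.2 W.

165 W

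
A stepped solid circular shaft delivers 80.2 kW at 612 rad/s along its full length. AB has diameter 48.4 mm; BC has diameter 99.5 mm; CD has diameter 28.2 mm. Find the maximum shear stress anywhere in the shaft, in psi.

4320 psi

ω = 612 rad/s, so T = P/ω = 80.2×10³ / 612.0 = 131.0 N·m.
Under the same torque, τ_max = 16T/(πd³) is largest where d is smallest — segment CD (d = 28.2 mm).
τ_max = 16·131.0/(π·(0.0282)³) = 2.976×10^7 Pa.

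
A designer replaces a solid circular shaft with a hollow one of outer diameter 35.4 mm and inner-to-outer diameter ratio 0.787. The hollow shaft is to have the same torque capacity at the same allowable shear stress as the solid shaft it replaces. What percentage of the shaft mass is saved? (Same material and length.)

47.4 %

Equal τ_max and T ⇒ the solid shaft needs d_s³ = d_o³(1−k⁴), so d_s = 35.4·(1−0.787⁴)^(1/3) = 30.13 mm.
Area ratio A_h/A_s = d_o²(1−k²)/d_s² = (1−k²)/(1−k⁴)^(2/3) = 0.5255.
Mass saving = 1 − 0.5255 = 47.4 %.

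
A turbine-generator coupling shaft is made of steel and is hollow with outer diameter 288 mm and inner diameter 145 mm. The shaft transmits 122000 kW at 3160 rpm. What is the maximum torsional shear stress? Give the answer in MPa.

84.0 MPa

ω = 2π·3160/60 = 330.9 rad/s, so T = P/ω = 122000×10³ / 330.9 = 368700 N·m.
J = π(d_o⁴ − d_i⁴)/32 = π(0.288⁴ − 0.145⁴)/32 = 6.320×10^-4 m⁴.
τ_max = T·r/J = 368700 × 0.144 / 6.320×10^-4 = 8.400×10^7 Pa.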